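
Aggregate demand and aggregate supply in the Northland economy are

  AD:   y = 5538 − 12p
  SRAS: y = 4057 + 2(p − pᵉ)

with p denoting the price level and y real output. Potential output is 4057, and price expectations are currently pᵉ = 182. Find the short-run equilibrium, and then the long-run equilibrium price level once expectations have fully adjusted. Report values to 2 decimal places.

Short run: with pᵉ = 182, SRAS is y = 3693 + 2p. Setting AD = SRAS gives 1845 = 14p, so p = 131.79 and y = 5538 − 12p = 3956.57.
Output 3956.57 is below potential 4057, so over time expected prices fall and SRAS shifts right until y returns to 4057.
Long run: y = 4057 on the AD curve gives 4057 = 5538 − 12p, so p = 123.42.

Short run: p = 131.79, y = 3956.57. Long run: p = 123.42.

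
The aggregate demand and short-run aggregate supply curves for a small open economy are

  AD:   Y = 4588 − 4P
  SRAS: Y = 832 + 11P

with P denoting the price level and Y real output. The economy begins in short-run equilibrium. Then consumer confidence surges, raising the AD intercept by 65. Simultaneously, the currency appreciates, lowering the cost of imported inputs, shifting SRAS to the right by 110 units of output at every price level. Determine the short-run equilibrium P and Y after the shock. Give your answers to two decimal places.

P = 247.40, Y = 3663.40

After both shocks: AD is Y = 4653 − 4P and SRAS is Y = 942 + 11P.
Setting them equal: 3711 = 15P, so P = 247.40.
Substituting into AD, Y = 3663.40.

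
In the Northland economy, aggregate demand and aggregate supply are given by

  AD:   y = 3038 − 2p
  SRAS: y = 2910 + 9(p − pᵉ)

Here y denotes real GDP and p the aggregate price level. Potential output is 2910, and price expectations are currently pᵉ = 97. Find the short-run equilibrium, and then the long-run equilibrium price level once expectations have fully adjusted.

Short run: with pᵉ = 97, SRAS is y = 2037 + 9p. Setting AD = SRAS gives 1001 = 11p, so p = 91 and y = 3038 − 2·91 = 2856.
Output 2856 is below potential 2910, so over time expected prices fall and SRAS shifts right until y returns to 2910.
Long run: y = 2910 on the AD curve gives 2910 = 3038 − 2p, so p = 64.

Short run: p = 91, y = 2856. Long run: p = 64.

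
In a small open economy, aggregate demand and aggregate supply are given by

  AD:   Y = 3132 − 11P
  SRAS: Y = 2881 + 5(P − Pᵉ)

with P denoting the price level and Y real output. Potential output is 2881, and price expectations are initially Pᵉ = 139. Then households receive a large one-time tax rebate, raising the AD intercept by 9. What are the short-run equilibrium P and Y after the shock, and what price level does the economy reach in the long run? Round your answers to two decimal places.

AD shifts right: new AD is Y = 3141 − 11P. With Pᵉ = 139, SRAS is Y = 2186 + 5P.
Short run: 3141 − 11P = 2186 + 5P gives 955 = 16P, so P = 59.69 and Y = 3141 − 11P = 2484.44.
Y = 2484.44 is below potential 2881; expectations adjust and SRAS shifts right until Y = 2881.
Long run: on the new AD curve, 2881 = 3141 − 11P gives P = 23.64.

Short run: P = 59.69, Y = 2484.44. Long run: P = 23.64.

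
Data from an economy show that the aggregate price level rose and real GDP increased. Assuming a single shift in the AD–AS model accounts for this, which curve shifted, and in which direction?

P rose and Y rose. An AD shift moves P and Y in the same direction; an SRAS shift moves them in opposite directions.
Here P and Y moved in the same direction, so the AD curve shifted.
Since Y rose, AD shifted right.

AD shifted right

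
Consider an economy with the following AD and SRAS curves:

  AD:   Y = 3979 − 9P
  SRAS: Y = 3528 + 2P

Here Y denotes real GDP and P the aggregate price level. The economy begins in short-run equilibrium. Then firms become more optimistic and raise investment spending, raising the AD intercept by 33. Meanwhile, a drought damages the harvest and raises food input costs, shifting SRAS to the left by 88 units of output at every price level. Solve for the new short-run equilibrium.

P = 52, Y = 3544

After both shocks: AD is Y = 4012 − 9P and SRAS is Y = 3440 + 2P.
Setting them equal: 572 = 11P, so P = 52.
Y = 4012 − 9·52 = 3544.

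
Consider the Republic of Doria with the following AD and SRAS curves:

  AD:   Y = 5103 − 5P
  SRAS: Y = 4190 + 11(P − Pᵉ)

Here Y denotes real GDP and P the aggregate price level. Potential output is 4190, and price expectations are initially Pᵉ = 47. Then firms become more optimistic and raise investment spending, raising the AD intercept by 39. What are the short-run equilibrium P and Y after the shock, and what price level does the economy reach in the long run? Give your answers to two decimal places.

AD shifts right: new AD is Y = 5142 − 5P. With Pᵉ = 47, SRAS is Y = 3673 + 11P.
Short run: 5142 − 5P = 3673 + 11P gives 1469 = 16P, so P = 91.81 and Y = 5142 − 5P = 4682.94.
Y = 4682.94 is above potential 4190; expectations adjust and SRAS shifts left until Y = 4190.
Long run: on the new AD curve, 4190 = 5142 − 5P gives P = 190.40.

Short run: P = 91.81, Y = 4682.94. Long run: P = 190.40.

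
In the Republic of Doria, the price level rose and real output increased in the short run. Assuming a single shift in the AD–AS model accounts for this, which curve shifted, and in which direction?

AD shifted right

P rose and Y rose. An AD shift moves P and Y in the same direction; an SRAS shift moves them in opposite directions.
Here P and Y moved in the same direction, so the AD curve shifted.
Since Y rose, AD shifted right.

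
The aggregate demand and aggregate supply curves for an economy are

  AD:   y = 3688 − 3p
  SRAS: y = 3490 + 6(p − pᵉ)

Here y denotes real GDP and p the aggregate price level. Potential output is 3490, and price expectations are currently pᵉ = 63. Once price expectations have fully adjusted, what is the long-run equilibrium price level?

Short run: with pᵉ = 63, SRAS is y = 3112 + 6p. Setting AD = SRAS gives 576 = 9p, so p = 64 and y = 3688 − 3·64 = 3496.
Output 3496 is above potential 3490, so over time expected prices rise and SRAS shifts left until y returns to 3490.
Long run: y = 3490 on the AD curve gives 3490 = 3688 − 3p, so p = 66.

Long-run p = 66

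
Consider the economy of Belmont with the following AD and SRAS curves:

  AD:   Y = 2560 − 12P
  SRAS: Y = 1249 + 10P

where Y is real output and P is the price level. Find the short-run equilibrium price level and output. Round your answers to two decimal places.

Set AD = SRAS: 2560 − 12P = 1249 + 10P, so 1311 = 22P and P = 59.59.
Substituting into AD, Y = 2560 − 12P = 1844.91.

P = 59.59, Y = 1844.91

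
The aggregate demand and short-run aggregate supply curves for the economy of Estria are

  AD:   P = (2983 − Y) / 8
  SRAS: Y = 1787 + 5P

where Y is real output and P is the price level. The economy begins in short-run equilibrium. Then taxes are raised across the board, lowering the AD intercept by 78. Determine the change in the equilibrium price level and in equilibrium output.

ΔP = -6, ΔY = -30

This is a negative demand shock: AD shifts left.
New AD: Y = 2905 − 8P.
Set AD = SRAS: 2905 − 8P = 1787 + 5P, so 1118 = 13P and P = 86.
Y = 2905 − 8·86 = 2217.
Initially P = 92, Y = 2247, so ΔP = -6 and ΔY = -30.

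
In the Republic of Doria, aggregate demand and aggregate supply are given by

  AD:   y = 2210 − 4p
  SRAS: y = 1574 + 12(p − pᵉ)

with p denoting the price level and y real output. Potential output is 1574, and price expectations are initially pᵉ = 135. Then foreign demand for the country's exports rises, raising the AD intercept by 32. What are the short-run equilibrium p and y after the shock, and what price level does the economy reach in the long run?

AD shifts right: new AD is y = 2242 − 4p. With pᵉ = 135, SRAS is y = 12p − 46.
Short run: 2242 − 4p = 12p − 46 gives 2288 = 16p, so p = 143 and y = 2242 − 4·143 = 1670.
y = 1670 is above potential 1574; expectations adjust and SRAS shifts left until y = 1574.
Long run: on the new AD curve, 1574 = 2242 − 4p gives p = 167.

Short run: p = 143, y = 1670. Long run: p = 167.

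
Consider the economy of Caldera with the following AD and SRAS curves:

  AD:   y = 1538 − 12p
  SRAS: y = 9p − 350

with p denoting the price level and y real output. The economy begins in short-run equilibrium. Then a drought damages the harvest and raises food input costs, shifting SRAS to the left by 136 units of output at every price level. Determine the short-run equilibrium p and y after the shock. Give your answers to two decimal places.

This is a negative supply shock: SRAS shifts left.
New SRAS: y = 9p − 486.
Set AD = SRAS: 1538 − 12p = 9p − 486, so 2024 = 21p and p = 96.38.
Substituting into AD, y = 381.43.

p = 96.38, y = 381.43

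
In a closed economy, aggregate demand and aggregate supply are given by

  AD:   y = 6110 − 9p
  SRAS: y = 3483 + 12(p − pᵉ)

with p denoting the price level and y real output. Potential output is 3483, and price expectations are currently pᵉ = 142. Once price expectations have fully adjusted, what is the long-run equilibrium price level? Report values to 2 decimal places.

Short run: with pᵉ = 142, SRAS is y = 1779 + 12p. Setting AD = SRAS gives 4331 = 21p, so p = 206.24 and y = 6110 − 9p = 4253.86.
Output 4253.86 is above potential 3483, so over time expected prices rise and SRAS shifts left until y returns to 3483.
Long run: y = 3483 on the AD curve gives 3483 = 6110 − 9p, so p = 291.89.

Long-run p = 291.89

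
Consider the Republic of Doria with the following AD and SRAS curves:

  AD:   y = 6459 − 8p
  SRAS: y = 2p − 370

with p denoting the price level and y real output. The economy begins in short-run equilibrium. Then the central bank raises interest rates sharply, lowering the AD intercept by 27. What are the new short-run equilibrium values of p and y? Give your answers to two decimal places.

p = 680.20, y = 990.40

This is a negative demand shock: AD shifts left.
New AD: y = 6432 − 8p.
Set AD = SRAS: 6432 − 8p = 2p − 370, so 6802 = 10p and p = 680.20.
Substituting into AD, y = 990.40.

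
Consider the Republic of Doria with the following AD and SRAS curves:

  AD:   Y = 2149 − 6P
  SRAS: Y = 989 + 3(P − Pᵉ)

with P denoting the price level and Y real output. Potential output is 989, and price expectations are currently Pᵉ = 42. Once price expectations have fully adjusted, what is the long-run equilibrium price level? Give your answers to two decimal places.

Long-run P = 193.33

Short run: with Pᵉ = 42, SRAS is Y = 863 + 3P. Setting AD = SRAS gives 1286 = 9P, so P = 142.89 and Y = 2149 − 6P = 1291.67.
Output 1291.67 is above potential 989, so over time expected prices rise and SRAS shifts left until Y returns to 989.
Long run: Y = 989 on the AD curve gives 989 = 2149 − 6P, so P = 193.33.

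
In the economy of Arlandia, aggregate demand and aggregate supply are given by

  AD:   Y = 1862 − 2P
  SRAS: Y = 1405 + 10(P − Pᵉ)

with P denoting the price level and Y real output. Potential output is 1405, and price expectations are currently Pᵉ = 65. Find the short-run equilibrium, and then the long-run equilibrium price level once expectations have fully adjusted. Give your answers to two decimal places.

Short run: P = 92.25, Y = 1677.50. Long run: P = 228.50.

Short run: with Pᵉ = 65, SRAS is Y = 755 + 10P. Setting AD = SRAS gives 1107 = 12P, so P = 92.25 and Y = 1862 − 2P = 1677.50.
Output 1677.50 is above potential 1405, so over time expected prices rise and SRAS shifts left until Y returns to 1405.
Long run: Y = 1405 on the AD curve gives 1405 = 1862 − 2P, so P = 228.50.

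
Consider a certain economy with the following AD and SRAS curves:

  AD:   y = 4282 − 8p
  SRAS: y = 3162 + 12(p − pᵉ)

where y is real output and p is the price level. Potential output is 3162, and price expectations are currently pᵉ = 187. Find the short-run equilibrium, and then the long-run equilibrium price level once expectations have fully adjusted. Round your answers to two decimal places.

Short run: with pᵉ = 187, SRAS is y = 918 + 12p. Setting AD = SRAS gives 3364 = 20p, so p = 168.20 and y = 4282 − 8p = 2936.40.
Output 2936.40 is below potential 3162, so over time expected prices fall and SRAS shifts right until y returns to 3162.
Long run: y = 3162 on the AD curve gives 3162 = 4282 − 8p, so p = 140.00.

Short run: p = 168.20, y = 2936.40. Long run: p = 140.00.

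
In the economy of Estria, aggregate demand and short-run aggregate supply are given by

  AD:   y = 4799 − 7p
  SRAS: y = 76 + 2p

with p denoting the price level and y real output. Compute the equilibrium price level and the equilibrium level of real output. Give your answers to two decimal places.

p = 524.78, y = 1125.56

Set AD = SRAS: 4799 − 7p = 76 + 2p, so 4723 = 9p and p = 524.78.
Substituting into AD, y = 4799 − 7p = 1125.56.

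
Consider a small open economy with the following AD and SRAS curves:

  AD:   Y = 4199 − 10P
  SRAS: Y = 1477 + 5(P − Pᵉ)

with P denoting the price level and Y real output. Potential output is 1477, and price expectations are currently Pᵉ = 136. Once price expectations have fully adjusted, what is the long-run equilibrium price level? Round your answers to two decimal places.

Long-run P = 272.20

Short run: with Pᵉ = 136, SRAS is Y = 797 + 5P. Setting AD = SRAS gives 3402 = 15P, so P = 226.80 and Y = 4199 − 10P = 1931.00.
Output 1931.00 is above potential 1477, so over time expected prices rise and SRAS shifts left until Y returns to 1477.
Long run: Y = 1477 on the AD curve gives 1477 = 4199 − 10P, so P = 272.20.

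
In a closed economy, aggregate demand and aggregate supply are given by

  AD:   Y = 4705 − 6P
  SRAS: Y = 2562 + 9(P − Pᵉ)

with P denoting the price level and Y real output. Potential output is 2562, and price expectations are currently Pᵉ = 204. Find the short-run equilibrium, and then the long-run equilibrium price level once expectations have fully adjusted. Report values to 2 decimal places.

Short run: with Pᵉ = 204, SRAS is Y = 726 + 9P. Setting AD = SRAS gives 3979 = 15P, so P = 265.27 and Y = 4705 − 6P = 3113.40.
Output 3113.40 is above potential 2562, so over time expected prices rise and SRAS shifts left until Y returns to 2562.
Long run: Y = 2562 on the AD curve gives 2562 = 4705 − 6P, so P = 357.17.

Short run: P = 265.27, Y = 3113.40. Long run: P = 357.17.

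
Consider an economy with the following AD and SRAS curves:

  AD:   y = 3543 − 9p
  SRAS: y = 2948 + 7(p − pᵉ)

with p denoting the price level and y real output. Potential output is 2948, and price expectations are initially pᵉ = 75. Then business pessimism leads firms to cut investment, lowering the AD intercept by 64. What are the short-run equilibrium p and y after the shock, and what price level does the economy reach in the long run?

AD shifts left: new AD is y = 3479 − 9p. With pᵉ = 75, SRAS is y = 2423 + 7p.
Short run: 3479 − 9p = 2423 + 7p gives 1056 = 16p, so p = 66 and y = 3479 − 9·66 = 2885.
y = 2885 is below potential 2948; expectations adjust and SRAS shifts right until y = 2948.
Long run: on the new AD curve, 2948 = 3479 − 9p gives p = 59.

Short run: p = 66, y = 2885. Long run: p = 59.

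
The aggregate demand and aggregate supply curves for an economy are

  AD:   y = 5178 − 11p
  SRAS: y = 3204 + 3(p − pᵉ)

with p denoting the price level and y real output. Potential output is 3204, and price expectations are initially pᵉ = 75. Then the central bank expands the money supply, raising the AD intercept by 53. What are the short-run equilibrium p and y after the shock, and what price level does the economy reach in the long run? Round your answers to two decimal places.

AD shifts right: new AD is y = 5231 − 11p. With pᵉ = 75, SRAS is y = 2979 + 3p.
Short run: 5231 − 11p = 2979 + 3p gives 2252 = 14p, so p = 160.86 and y = 5231 − 11p = 3461.57.
y = 3461.57 is above potential 3204; expectations adjust and SRAS shifts left until y = 3204.
Long run: on the new AD curve, 3204 = 5231 − 11p gives p = 184.27.

Short run: p = 160.86, y = 3461.57. Long run: p = 184.27.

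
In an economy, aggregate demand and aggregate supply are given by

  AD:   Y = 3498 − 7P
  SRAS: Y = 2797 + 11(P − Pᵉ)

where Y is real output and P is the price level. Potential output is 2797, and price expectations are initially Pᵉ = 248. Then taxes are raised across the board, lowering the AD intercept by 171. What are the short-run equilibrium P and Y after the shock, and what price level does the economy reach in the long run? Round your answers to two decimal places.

AD shifts left: new AD is Y = 3327 − 7P. With Pᵉ = 248, SRAS is Y = 69 + 11P.
Short run: 3327 − 7P = 69 + 11P gives 3258 = 18P, so P = 181.00 and Y = 3327 − 7P = 2060.00.
Y = 2060.00 is below potential 2797; expectations adjust and SRAS shifts right until Y = 2797.
Long run: on the new AD curve, 2797 = 3327 − 7P gives P = 75.71.

Short run: P = 181.00, Y = 2060.00. Long run: P = 75.71.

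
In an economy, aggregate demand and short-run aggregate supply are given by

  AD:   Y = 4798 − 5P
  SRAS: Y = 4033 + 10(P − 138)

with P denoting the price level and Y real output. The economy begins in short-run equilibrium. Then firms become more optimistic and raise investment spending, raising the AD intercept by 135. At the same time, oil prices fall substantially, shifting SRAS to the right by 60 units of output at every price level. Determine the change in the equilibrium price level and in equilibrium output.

After both shocks: AD is Y = 4933 − 5P and SRAS is Y = 2713 + 10P.
Setting them equal: 2220 = 15P, so P = 148.
Y = 4933 − 5·148 = 4193.
Initially P = 143, Y = 4083, so ΔP = +5 and ΔY = +110.

ΔP = +5, ΔY = +110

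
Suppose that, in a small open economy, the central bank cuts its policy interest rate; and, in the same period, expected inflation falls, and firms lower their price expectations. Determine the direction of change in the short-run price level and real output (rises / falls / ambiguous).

Price level: ambiguous; output: rises

The first event is a positive demand shock: AD shifts right, which by itself pushes P up and Y up.
The second is a favourable supply shock: SRAS shifts right, which by itself pushes P down and Y up.
The two shocks push P in opposite directions, so the effect on P is ambiguous. Both shocks push Y up, so Y rises.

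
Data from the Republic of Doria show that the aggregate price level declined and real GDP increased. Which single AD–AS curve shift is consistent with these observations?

P fell and Y rose. An AD shift moves P and Y in the same direction; an SRAS shift moves them in opposite directions.
Here P and Y moved in opposite directions, so the SRAS curve shifted.
Since Y rose, SRAS shifted right.

SRAS shifted right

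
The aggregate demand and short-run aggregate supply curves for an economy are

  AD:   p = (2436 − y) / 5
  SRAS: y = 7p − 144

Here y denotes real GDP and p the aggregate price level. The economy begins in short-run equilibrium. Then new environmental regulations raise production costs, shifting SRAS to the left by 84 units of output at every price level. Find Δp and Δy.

Δp = +7, Δy = -35

This is a negative supply shock: SRAS shifts left.
New SRAS: y = 7p − 228.
Set AD = SRAS: 2436 − 5p = 7p − 228, so 2664 = 12p and p = 222.
y = 2436 − 5·222 = 1326.
Initially p = 215, y = 1361, so Δp = +7 and Δy = -35.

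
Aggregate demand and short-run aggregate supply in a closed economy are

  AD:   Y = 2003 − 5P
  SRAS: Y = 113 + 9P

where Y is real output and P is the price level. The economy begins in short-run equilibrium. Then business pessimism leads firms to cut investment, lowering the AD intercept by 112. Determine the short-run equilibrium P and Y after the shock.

This is a negative demand shock: AD shifts left.
New AD: Y = 1891 − 5P.
Set AD = SRAS: 1891 − 5P = 113 + 9P, so 1778 = 14P and P = 127.
Y = 1891 − 5·127 = 1256.

P = 127, Y = 1256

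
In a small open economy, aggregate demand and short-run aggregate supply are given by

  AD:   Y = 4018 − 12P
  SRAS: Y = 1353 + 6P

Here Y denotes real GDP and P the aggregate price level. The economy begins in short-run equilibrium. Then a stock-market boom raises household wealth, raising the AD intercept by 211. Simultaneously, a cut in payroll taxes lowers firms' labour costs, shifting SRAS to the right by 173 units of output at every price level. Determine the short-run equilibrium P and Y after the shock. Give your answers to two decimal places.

P = 150.17, Y = 2427.00

After both shocks: AD is Y = 4229 − 12P and SRAS is Y = 1526 + 6P.
Setting them equal: 2703 = 18P, so P = 150.17.
Substituting into AD, Y = 2427.00.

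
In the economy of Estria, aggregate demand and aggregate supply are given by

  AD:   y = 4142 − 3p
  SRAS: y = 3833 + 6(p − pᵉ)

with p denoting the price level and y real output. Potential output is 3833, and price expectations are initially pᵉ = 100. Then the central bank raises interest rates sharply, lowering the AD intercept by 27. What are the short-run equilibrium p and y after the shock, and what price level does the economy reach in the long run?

AD shifts left: new AD is y = 4115 − 3p. With pᵉ = 100, SRAS is y = 3233 + 6p.
Short run: 4115 − 3p = 3233 + 6p gives 882 = 9p, so p = 98 and y = 4115 − 3·98 = 3821.
y = 3821 is below potential 3833; expectations adjust and SRAS shifts right until y = 3833.
Long run: on the new AD curve, 3833 = 4115 − 3p gives p = 94.

Short run: p = 98, y = 3821. Long run: p = 94.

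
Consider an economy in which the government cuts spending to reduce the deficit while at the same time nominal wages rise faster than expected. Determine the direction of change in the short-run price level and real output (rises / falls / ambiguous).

Price level: ambiguous; output: falls

The first event is a negative demand shock: AD shifts left, which by itself pushes P down and Y down.
The second is an adverse supply shock: SRAS shifts left, which by itself pushes P up and Y down.
The two shocks push P in opposite directions, so the effect on P is ambiguous. Both shocks push Y down, so Y falls.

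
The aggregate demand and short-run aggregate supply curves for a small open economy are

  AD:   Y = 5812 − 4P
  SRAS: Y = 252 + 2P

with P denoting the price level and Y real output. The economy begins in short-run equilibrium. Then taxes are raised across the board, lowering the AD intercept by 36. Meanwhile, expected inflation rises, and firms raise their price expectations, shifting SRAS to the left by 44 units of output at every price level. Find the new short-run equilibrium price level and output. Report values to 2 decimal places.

P = 928.00, Y = 2064.00

After both shocks: AD is Y = 5776 − 4P and SRAS is Y = 208 + 2P.
Setting them equal: 5568 = 6P, so P = 928.00.
Substituting into AD, Y = 2064.00.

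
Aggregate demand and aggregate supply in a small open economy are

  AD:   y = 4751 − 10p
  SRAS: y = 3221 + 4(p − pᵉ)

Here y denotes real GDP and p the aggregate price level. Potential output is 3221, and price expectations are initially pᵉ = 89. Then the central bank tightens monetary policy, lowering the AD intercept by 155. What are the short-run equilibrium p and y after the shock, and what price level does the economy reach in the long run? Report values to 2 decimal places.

AD shifts left: new AD is y = 4596 − 10p. With pᵉ = 89, SRAS is y = 2865 + 4p.
Short run: 4596 − 10p = 2865 + 4p gives 1731 = 14p, so p = 123.64 and y = 4596 − 10p = 3359.57.
y = 3359.57 is above potential 3221; expectations adjust and SRAS shifts left until y = 3221.
Long run: on the new AD curve, 3221 = 4596 − 10p gives p = 137.50.

Short run: p = 123.64, y = 3359.57. Long run: p = 137.50.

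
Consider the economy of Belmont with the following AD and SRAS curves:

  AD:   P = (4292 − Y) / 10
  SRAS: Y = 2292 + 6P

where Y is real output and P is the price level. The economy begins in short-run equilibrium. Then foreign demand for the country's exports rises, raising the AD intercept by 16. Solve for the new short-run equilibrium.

P = 126, Y = 3048

This is a positive demand shock: AD shifts right.
New AD: Y = 4308 − 10P.
Set AD = SRAS: 4308 − 10P = 2292 + 6P, so 2016 = 16P and P = 126.
Y = 4308 − 10·126 = 3048.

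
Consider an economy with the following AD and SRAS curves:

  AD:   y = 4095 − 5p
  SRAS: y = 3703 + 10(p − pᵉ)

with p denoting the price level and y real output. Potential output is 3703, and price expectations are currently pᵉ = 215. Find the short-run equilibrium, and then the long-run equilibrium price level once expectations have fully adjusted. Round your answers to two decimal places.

Short run: with pᵉ = 215, SRAS is y = 1553 + 10p. Setting AD = SRAS gives 2542 = 15p, so p = 169.47 and y = 4095 − 5p = 3247.67.
Output 3247.67 is below potential 3703, so over time expected prices fall and SRAS shifts right until y returns to 3703.
Long run: y = 3703 on the AD curve gives 3703 = 4095 − 5p, so p = 78.40.

Short run: p = 169.47, y = 3247.67. Long run: p = 78.40.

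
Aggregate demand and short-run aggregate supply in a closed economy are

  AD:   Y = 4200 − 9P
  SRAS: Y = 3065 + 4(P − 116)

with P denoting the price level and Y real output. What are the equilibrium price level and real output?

P = 123, Y = 3093

Write SRAS as Y = 3065 + 4P − 464 = 2601 + 4P.
Set AD = SRAS: 4200 − 9P = 2601 + 4P, so 1599 = 13P and P = 123.
Then Y = 4200 − 9·123 = 3093.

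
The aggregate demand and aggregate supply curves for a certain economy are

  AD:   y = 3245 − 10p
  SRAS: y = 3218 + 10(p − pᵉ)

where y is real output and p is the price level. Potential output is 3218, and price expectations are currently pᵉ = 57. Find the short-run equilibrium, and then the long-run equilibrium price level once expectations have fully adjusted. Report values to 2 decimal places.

Short run: p = 29.85, y = 2946.50. Long run: p = 2.70.

Short run: with pᵉ = 57, SRAS is y = 2648 + 10p. Setting AD = SRAS gives 597 = 20p, so p = 29.85 and y = 3245 − 10p = 2946.50.
Output 2946.50 is below potential 3218, so over time expected prices fall and SRAS shifts right until y returns to 3218.
Long run: y = 3218 on the AD curve gives 3218 = 3245 − 10p, so p = 2.70.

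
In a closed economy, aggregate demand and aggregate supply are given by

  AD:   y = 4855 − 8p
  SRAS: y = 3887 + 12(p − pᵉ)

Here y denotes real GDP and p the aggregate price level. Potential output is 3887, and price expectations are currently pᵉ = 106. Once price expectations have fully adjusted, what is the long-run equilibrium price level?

Short run: with pᵉ = 106, SRAS is y = 2615 + 12p. Setting AD = SRAS gives 2240 = 20p, so p = 112 and y = 4855 − 8·112 = 3959.
Output 3959 is above potential 3887, so over time expected prices rise and SRAS shifts left until y returns to 3887.
Long run: y = 3887 on the AD curve gives 3887 = 4855 − 8p, so p = 121.

Long-run p = 121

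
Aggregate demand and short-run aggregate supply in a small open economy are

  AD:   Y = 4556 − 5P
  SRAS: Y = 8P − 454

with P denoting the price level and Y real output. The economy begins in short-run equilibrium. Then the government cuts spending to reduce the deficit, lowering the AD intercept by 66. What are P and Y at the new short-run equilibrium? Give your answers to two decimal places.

P = 380.31, Y = 2588.46

This is a negative demand shock: AD shifts left.
New AD: Y = 4490 − 5P.
Set AD = SRAS: 4490 − 5P = 8P − 454, so 4944 = 13P and P = 380.31.
Substituting into AD, Y = 2588.46.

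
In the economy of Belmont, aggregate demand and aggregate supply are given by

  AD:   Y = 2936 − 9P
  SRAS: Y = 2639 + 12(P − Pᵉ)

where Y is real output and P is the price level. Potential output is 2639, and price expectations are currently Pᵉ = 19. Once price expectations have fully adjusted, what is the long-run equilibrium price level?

Long-run P = 33

Short run: with Pᵉ = 19, SRAS is Y = 2411 + 12P. Setting AD = SRAS gives 525 = 21P, so P = 25 and Y = 2936 − 9·25 = 2711.
Output 2711 is above potential 2639, so over time expected prices rise and SRAS shifts left until Y returns to 2639.
Long run: Y = 2639 on the AD curve gives 2639 = 2936 − 9P, so P = 33.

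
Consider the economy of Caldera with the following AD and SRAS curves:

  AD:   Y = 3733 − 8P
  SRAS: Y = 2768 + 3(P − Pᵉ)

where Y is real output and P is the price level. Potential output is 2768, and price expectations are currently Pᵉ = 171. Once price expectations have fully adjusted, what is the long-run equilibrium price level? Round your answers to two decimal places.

Short run: with Pᵉ = 171, SRAS is Y = 2255 + 3P. Setting AD = SRAS gives 1478 = 11P, so P = 134.36 and Y = 3733 − 8P = 2658.09.
Output 2658.09 is below potential 2768, so over time expected prices fall and SRAS shifts right until Y returns to 2768.
Long run: Y = 2768 on the AD curve gives 2768 = 3733 − 8P, so P = 120.63.

Long-run P = 120.63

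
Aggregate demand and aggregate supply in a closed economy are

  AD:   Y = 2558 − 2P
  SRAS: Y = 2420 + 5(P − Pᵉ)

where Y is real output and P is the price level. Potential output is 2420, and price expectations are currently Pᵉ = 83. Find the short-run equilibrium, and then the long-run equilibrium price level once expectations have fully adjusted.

Short run: P = 79, Y = 2400. Long run: P = 69.

Short run: with Pᵉ = 83, SRAS is Y = 2005 + 5P. Setting AD = SRAS gives 553 = 7P, so P = 79 and Y = 2558 − 2·79 = 2400.
Output 2400 is below potential 2420, so over time expected prices fall and SRAS shifts right until Y returns to 2420.
Long run: Y = 2420 on the AD curve gives 2420 = 2558 − 2P, so P = 69.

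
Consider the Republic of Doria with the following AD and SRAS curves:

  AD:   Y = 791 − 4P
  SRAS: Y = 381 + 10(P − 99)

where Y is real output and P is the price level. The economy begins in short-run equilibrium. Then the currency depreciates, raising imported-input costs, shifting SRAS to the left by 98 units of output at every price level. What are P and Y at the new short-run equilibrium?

P = 107, Y = 363

This is a negative supply shock: SRAS shifts left.
New SRAS: Y = 10P − 707.
Set AD = SRAS: 791 − 4P = 10P − 707, so 1498 = 14P and P = 107.
Y = 791 − 4·107 = 363.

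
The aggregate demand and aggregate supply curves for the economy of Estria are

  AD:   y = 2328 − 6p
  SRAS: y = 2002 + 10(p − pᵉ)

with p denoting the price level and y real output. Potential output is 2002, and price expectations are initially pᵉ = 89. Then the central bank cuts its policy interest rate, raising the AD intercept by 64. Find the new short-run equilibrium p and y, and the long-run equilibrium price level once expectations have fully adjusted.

AD shifts right: new AD is y = 2392 − 6p. With pᵉ = 89, SRAS is y = 1112 + 10p.
Short run: 2392 − 6p = 1112 + 10p gives 1280 = 16p, so p = 80 and y = 2392 − 6·80 = 1912.
y = 1912 is below potential 2002; expectations adjust and SRAS shifts right until y = 2002.
Long run: on the new AD curve, 2002 = 2392 − 6p gives p = 65.

Short run: p = 80, y = 1912. Long run: p = 65.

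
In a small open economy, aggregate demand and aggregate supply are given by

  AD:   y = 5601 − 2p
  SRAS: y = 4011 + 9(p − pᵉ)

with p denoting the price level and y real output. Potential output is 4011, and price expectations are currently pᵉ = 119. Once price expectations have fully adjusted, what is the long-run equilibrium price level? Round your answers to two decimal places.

Long-run p = 795.00

Short run: with pᵉ = 119, SRAS is y = 2940 + 9p. Setting AD = SRAS gives 2661 = 11p, so p = 241.91 and y = 5601 − 2p = 5117.18.
Output 5117.18 is above potential 4011, so over time expected prices rise and SRAS shifts left until y returns to 4011.
Long run: y = 4011 on the AD curve gives 4011 = 5601 − 2p, so p = 795.00.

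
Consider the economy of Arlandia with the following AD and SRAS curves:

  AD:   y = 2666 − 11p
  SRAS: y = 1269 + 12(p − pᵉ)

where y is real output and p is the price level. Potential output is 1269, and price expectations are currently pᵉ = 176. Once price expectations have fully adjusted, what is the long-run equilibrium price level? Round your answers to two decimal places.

Short run: with pᵉ = 176, SRAS is y = 12p − 843. Setting AD = SRAS gives 3509 = 23p, so p = 152.57 and y = 2666 − 11p = 987.78.
Output 987.78 is below potential 1269, so over time expected prices fall and SRAS shifts right until y returns to 1269.
Long run: y = 1269 on the AD curve gives 1269 = 2666 − 11p, so p = 127.00.

Long-run p = 127.00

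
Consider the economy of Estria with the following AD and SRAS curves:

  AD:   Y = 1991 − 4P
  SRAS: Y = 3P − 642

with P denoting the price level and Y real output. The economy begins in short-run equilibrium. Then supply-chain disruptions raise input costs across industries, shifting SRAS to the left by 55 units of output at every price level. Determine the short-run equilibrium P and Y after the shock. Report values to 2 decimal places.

This is a negative supply shock: SRAS shifts left.
New SRAS: Y = 3P − 697.
Set AD = SRAS: 1991 − 4P = 3P − 697, so 2688 = 7P and P = 384.00.
Substituting into AD, Y = 455.00.

P = 384.00, Y = 455.00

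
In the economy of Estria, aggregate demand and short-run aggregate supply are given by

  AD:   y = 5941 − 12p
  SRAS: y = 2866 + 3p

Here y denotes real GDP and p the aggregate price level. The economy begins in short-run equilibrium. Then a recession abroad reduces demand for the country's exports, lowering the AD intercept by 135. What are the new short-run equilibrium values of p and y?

p = 196, y = 3454

This is a negative demand shock: AD shifts left.
New AD: y = 5806 − 12p.
Set AD = SRAS: 5806 − 12p = 2866 + 3p, so 2940 = 15p and p = 196.
y = 5806 − 12·196 = 3454.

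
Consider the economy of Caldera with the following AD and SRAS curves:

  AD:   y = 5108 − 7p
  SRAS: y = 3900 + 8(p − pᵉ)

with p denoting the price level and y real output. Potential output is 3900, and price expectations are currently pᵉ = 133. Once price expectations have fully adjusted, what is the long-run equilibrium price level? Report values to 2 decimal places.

Short run: with pᵉ = 133, SRAS is y = 2836 + 8p. Setting AD = SRAS gives 2272 = 15p, so p = 151.47 and y = 5108 − 7p = 4047.73.
Output 4047.73 is above potential 3900, so over time expected prices rise and SRAS shifts left until y returns to 3900.
Long run: y = 3900 on the AD curve gives 3900 = 5108 − 7p, so p = 172.57.

Long-run p = 172.57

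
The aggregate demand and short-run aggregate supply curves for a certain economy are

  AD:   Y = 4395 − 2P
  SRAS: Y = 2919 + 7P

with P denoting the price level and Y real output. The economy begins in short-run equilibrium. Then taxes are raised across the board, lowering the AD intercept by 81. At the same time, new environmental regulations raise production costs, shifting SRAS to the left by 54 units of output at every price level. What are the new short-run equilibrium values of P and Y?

P = 161, Y = 3992

After both shocks: AD is Y = 4314 − 2P and SRAS is Y = 2865 + 7P.
Setting them equal: 1449 = 9P, so P = 161.
Y = 4314 − 2·161 = 3992.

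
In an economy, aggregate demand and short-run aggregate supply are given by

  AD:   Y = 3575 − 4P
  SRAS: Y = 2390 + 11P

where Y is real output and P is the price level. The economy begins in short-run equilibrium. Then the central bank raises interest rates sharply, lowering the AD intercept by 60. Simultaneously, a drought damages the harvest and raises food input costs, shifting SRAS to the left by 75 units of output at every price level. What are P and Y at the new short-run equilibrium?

After both shocks: AD is Y = 3515 − 4P and SRAS is Y = 2315 + 11P.
Setting them equal: 1200 = 15P, so P = 80.
Y = 3515 − 4·80 = 3195.

P = 80, Y = 3195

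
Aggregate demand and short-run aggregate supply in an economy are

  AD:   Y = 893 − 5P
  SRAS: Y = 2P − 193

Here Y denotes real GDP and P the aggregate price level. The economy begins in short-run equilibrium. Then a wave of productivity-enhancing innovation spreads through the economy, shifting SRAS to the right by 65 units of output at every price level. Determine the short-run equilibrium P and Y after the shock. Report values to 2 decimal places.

P = 145.86, Y = 163.71

This is a positive supply shock: SRAS shifts right.
New SRAS: Y = 2P − 128.
Set AD = SRAS: 893 − 5P = 2P − 128, so 1021 = 7P and P = 145.86.
Substituting into AD, Y = 163.71.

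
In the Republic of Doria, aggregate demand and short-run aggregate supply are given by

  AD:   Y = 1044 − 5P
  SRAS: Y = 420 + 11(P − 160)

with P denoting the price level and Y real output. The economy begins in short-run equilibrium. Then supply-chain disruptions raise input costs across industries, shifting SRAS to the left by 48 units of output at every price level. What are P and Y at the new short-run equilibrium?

P = 152, Y = 284

This is a negative supply shock: SRAS shifts left.
New SRAS: Y = 11P − 1388.
Set AD = SRAS: 1044 − 5P = 11P − 1388, so 2432 = 16P and P = 152.
Y = 1044 − 5·152 = 284.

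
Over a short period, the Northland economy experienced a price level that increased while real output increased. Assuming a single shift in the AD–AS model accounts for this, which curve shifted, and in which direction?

AD shifted right

P rose and Y rose. An AD shift moves P and Y in the same direction; an SRAS shift moves them in opposite directions.
Here P and Y moved in the same direction, so the AD curve shifted.
Since Y rose, AD shifted right.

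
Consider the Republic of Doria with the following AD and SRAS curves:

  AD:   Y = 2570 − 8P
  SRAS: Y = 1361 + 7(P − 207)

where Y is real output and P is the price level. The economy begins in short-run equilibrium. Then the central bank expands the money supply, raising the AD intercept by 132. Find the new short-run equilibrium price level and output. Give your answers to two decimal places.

This is a positive demand shock: AD shifts right.
New AD: Y = 2702 − 8P.
SRAS can be written Y = 7P − 88.
Set AD = SRAS: 2702 − 8P = 7P − 88, so 2790 = 15P and P = 186.00.
Substituting into AD, Y = 1214.00.

P = 186.00, Y = 1214.00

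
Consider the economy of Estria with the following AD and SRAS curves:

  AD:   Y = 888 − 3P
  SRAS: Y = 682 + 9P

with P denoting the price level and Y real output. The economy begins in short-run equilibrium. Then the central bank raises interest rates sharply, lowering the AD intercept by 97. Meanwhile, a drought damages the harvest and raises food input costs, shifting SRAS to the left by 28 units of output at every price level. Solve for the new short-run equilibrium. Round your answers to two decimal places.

P = 11.42, Y = 756.75

After both shocks: AD is Y = 791 − 3P and SRAS is Y = 654 + 9P.
Setting them equal: 137 = 12P, so P = 11.42.
Substituting into AD, Y = 756.75.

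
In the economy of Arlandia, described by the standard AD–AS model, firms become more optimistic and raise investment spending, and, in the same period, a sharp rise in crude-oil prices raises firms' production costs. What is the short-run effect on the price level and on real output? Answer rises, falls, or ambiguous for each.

The first event is a positive demand shock: AD shifts right, which by itself pushes P up and Y up.
The second is an adverse supply shock: SRAS shifts left, which by itself pushes P up and Y down.
Both shocks push P up, so P rises. The two shocks push Y in opposite directions, so the effect on Y is ambiguous.

Price level: rises; output: ambiguous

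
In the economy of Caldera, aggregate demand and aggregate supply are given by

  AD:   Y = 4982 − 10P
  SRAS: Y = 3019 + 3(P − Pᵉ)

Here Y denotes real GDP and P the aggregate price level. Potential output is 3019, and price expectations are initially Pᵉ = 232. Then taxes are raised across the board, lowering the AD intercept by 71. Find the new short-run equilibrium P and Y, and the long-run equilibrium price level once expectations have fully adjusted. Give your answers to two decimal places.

AD shifts left: new AD is Y = 4911 − 10P. With Pᵉ = 232, SRAS is Y = 2323 + 3P.
Short run: 4911 − 10P = 2323 + 3P gives 2588 = 13P, so P = 199.08 and Y = 4911 − 10P = 2920.23.
Y = 2920.23 is below potential 3019; expectations adjust and SRAS shifts right until Y = 3019.
Long run: on the new AD curve, 3019 = 4911 − 10P gives P = 189.20.

Short run: P = 199.08, Y = 2920.23. Long run: P = 189.20.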